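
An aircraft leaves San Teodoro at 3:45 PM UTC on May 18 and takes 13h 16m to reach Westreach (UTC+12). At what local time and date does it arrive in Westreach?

Departure is given in UTC: 3:45 PM on May 18.
Add 13 hours 16 minutes → 5:01 AM UTC (May 19).
Westreach is UTC+12:00: 5:01 AM + 12:00 = 5:01 PM on May 19.

5:01 PM on May 19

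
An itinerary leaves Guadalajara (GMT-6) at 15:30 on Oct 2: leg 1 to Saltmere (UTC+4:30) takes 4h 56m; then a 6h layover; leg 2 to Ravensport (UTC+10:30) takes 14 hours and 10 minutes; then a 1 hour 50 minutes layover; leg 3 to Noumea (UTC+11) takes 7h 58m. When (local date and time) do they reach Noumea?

19:24 on Oct 4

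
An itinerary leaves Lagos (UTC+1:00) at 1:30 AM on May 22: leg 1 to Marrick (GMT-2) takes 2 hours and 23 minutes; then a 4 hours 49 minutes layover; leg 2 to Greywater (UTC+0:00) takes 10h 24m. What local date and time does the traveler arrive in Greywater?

Convert departure to UTC: 1:30 AM − 1:00 = 12:30 AM UTC on May 22.
Add 2 hours and 23 minutes leg 1 → 2:53 AM UTC.
Add 4 hours and 49 minutes layover in Marrick → 7:42 AM UTC.
Add 10 hours and 24 minutes leg 2 → 6:06 PM UTC.
Greywater is UTC+0, so local arrival is the same: 6:06 PM on May 22.

6:06 PM on May 22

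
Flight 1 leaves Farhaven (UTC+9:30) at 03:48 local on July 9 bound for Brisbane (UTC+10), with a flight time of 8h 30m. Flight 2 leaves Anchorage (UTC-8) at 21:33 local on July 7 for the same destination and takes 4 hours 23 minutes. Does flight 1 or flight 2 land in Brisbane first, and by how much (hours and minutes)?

the second, by 16 hours 52 minutes

Flight 1 in UTC: 03:48 − 9:30 = 18:18 on Jul 8.
+8 hours and 30 minutes → arrive 02:48 UTC on Jul 9.
Flight 2 in UTC: 21:33 + 8:00 = 05:33 on Jul 8.
+4 hours and 23 minutes → arrive 09:56 UTC on Jul 8.
Flight 2 lands earlier by 16 hours 52 minutes.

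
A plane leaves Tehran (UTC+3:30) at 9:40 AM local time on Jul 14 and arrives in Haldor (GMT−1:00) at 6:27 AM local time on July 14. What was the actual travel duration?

1 hour 17 minutes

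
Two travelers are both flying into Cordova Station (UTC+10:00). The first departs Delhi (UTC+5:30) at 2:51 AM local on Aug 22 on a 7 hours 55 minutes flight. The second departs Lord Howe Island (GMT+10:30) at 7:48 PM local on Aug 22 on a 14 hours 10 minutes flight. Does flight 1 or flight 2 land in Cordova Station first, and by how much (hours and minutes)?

Flight 1 in UTC: 2:51 AM − 5:30 = 9:21 PM on Aug 21.
+7 hours 55 minutes → arrive 5:16 AM UTC on Aug 22.
Flight 2 in UTC: 7:48 PM − 10:30 = 9:18 AM on Aug 22.
+14 hours 10 minutes → arrive 11:28 PM UTC on Aug 22.
Flight 1 lands earlier by 18 hours 12 minutes.

the first, by 18 hours 12 minutes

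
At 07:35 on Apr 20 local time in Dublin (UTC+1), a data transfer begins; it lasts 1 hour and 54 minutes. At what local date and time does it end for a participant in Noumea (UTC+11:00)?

Convert start to UTC: 07:35 − 1:00 = 06:35 UTC on Apr 20.
Add 1 hour 54 minutes duration → 08:29 UTC.
Noumea is UTC+11:00, so local end time = 08:29 + 11:00 = 19:29 on Apr 20.

19:29 on Apr 20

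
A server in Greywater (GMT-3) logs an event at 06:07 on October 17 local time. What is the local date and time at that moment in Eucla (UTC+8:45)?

17:52 on October 17

In UTC: 06:07 + 3:00 = 09:07 on Oct 17.
Eucla is UTC+8:45: 09:07 + 8:45 = 17:52 on Oct 17.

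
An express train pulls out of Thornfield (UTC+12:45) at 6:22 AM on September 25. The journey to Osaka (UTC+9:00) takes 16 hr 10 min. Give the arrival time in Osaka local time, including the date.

6:47 PM on September 25

Convert departure to UTC: 6:22 AM − 12:45 = 5:37 PM UTC on Sep 24.
Add 16 hours and 10 minutes travel time → 9:47 AM UTC (Sep 25).
Osaka is UTC+9:00, so local arrival = 9:47 AM + 9:00 = 6:47 PM on Sep 25.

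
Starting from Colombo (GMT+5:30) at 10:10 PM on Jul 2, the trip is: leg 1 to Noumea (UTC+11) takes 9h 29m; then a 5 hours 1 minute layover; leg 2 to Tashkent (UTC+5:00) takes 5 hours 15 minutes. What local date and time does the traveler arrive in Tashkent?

5:25 PM on Jul 3

Convert departure to UTC: 10:10 PM − 5:30 = 4:40 PM UTC on Jul 2.
Add 9 hours and 29 minutes leg 1 → 2:09 AM UTC (Jul 3).
Add 5 hours 1 minute layover in Noumea → 7:10 AM UTC.
Add 5 hours 15 minutes leg 2 → 12:25 PM UTC.
Tashkent is UTC+5:00, so local arrival = 12:25 PM + 5:00 = 5:25 PM on Jul 3.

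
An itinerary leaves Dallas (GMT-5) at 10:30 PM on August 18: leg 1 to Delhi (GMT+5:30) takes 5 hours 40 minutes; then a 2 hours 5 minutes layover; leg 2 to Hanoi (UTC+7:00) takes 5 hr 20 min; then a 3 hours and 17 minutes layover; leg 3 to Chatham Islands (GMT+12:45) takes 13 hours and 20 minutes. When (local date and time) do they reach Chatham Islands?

9:57 PM on August 20

Convert departure to UTC: 10:30 PM + 5:00 = 3:30 AM UTC on Aug 19.
Add 5 hours 40 minutes leg 1 → 9:10 AM UTC.
Add 2 hours 5 minutes layover in Delhi → 11:15 AM UTC.
Add 5 hours 20 minutes leg 2 → 4:35 PM UTC.
Add 3 hours 17 minutes layover in Hanoi → 7:52 PM UTC.
Add 13 hours and 20 minutes leg 3 → 9:12 AM UTC (Aug 20).
Chatham Islands is UTC+12:45, so local arrival = 9:12 AM + 12:45 = 9:57 PM on Aug 20.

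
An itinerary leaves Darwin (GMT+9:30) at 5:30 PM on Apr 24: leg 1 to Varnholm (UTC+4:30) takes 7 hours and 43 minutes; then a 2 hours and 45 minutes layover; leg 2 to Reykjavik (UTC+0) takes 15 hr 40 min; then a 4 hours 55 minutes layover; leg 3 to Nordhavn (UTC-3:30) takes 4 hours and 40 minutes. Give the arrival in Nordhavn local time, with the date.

4:13 PM on April 25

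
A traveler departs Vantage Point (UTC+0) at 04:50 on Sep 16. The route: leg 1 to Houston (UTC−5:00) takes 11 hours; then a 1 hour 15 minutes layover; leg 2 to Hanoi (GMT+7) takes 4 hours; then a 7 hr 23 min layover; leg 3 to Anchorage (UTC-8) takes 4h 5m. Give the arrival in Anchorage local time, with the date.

00:33 on September 17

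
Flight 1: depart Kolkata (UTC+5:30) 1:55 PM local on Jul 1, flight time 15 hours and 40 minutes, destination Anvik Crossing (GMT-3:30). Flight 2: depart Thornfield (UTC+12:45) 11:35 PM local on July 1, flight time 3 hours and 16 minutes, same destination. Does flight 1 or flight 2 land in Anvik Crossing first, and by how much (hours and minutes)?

Flight 1 in UTC: 1:55 PM − 5:30 = 8:25 AM on Jul 1.
+15 hours and 40 minutes → arrive 12:05 AM UTC on Jul 2.
Flight 2 in UTC: 11:35 PM − 12:45 = 10:50 AM on Jul 1.
+3 hours 16 minutes → arrive 2:06 PM UTC on Jul 1.
Flight 2 lands earlier by 9 hours 59 minutes.

the second, by 9 hours 59 minutes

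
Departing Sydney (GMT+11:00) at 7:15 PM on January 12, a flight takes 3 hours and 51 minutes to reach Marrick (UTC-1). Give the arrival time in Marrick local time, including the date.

Convert departure to UTC: 7:15 PM − 11:00 = 8:15 AM UTC on Jan 12.
Add 3 hours and 51 minutes travel time → 12:06 PM UTC.
Marrick is UTC−1:00, so local arrival = 12:06 PM − 1:00 = 11:06 AM on Jan 12.

11:06 AM on January 12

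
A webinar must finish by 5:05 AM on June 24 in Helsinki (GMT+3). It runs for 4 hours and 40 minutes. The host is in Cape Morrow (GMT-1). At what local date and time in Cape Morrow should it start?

Target end time in UTC: 5:05 AM − 3:00 = 2:05 AM on Jun 24.
Subtract 4 hours and 40 minutes → start 9:25 PM UTC on Jun 23.
Cape Morrow is UTC−1:00: 9:25 PM − 1:00 = 8:25 PM on Jun 23.

8:25 PM on Jun 23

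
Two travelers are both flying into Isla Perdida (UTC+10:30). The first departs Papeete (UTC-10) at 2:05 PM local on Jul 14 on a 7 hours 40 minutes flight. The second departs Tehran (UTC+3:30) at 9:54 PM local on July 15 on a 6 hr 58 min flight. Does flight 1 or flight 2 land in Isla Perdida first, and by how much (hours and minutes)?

Flight 1 in UTC: 2:05 PM + 10:00 = 12:05 AM on Jul 15.
+7 hours and 40 minutes → arrive 7:45 AM UTC on Jul 15.
Flight 2 in UTC: 9:54 PM − 3:30 = 6:24 PM on Jul 15.
+6 hours and 58 minutes → arrive 1:22 AM UTC on Jul 16.
Flight 1 lands earlier by 17 hours 37 minutes.

the first, by 17 hours 37 minutes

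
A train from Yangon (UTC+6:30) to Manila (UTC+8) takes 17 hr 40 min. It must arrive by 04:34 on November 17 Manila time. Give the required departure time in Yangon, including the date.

Target arrival in UTC: 04:34 − 8:00 = 20:34 on Nov 16.
Subtract 17 hours 40 minutes → departure 02:54 UTC on Nov 16.
Yangon is UTC+6:30: 02:54 + 6:30 = 09:24 on Nov 16.

09:24 on November 16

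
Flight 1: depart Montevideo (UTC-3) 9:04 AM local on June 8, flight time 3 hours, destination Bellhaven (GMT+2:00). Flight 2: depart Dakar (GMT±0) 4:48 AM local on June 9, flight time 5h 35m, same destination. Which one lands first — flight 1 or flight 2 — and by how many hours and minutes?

Flight 1 in UTC: 9:04 AM + 3:00 = 12:04 PM on Jun 8.
+3 hours → arrive 3:04 PM UTC on Jun 8.
Flight 2 departs at 4:48 AM UTC (Jun 9).
+5 hours and 35 minutes → arrive 10:23 AM UTC on Jun 9.
Flight 1 lands earlier by 19 hours 19 minutes.

the first, by 19 hours 19 minutes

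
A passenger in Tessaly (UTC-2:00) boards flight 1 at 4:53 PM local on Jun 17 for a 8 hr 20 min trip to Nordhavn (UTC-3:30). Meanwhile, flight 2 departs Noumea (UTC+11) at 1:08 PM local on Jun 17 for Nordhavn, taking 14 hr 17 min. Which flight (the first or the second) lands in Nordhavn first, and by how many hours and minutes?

Flight 1 in UTC: 4:53 PM + 2:00 = 6:53 PM on Jun 17.
+8 hours and 20 minutes → arrive 3:13 AM UTC on Jun 18.
Flight 2 in UTC: 1:08 PM − 11:00 = 2:08 AM on Jun 17.
+14 hours 17 minutes → arrive 4:25 PM UTC on Jun 17.
Flight 2 lands earlier by 10 hours 48 minutes.

the second, by 10 hours 48 minutes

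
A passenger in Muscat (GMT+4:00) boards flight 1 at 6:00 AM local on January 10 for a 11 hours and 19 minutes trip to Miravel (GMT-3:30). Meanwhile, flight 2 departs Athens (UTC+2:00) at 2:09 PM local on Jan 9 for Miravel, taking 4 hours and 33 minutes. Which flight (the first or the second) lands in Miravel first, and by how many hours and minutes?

Flight 1 in UTC: 6:00 AM − 4:00 = 2:00 AM on Jan 10.
+11 hours and 19 minutes → arrive 1:19 PM UTC on Jan 10.
Flight 2 in UTC: 2:09 PM − 2:00 = 12:09 PM on Jan 9.
+4 hours 33 minutes → arrive 4:42 PM UTC on Jan 9.
Flight 2 lands earlier by 20 hours 37 minutes.

the second, by 20 hours 37 minutes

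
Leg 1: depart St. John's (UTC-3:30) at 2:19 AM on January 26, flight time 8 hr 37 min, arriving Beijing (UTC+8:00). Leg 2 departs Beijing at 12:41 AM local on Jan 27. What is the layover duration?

2 hours 15 minutes

Convert departure to UTC: 2:19 AM + 3:30 = 5:49 AM UTC on Jan 26.
Add 8 hours 37 minutes flight time → 2:26 PM UTC.
Beijing is UTC+8:00, so local arrival = 2:26 PM + 8:00 = 10:26 PM on Jan 26.
Layover = 12:41 AM − 10:26 PM (+1 day) = 2 hours 15 minutes.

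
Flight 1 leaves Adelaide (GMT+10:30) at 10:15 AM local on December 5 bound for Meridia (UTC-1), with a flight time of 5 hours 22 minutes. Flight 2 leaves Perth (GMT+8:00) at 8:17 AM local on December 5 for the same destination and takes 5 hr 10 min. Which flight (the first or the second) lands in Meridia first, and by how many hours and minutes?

the first, by 20 minutes

Flight 1 in UTC: 10:15 AM − 10:30 = 11:45 PM on Dec 4.
+5 hours and 22 minutes → arrive 5:07 AM UTC on Dec 5.
Flight 2 in UTC: 8:17 AM − 8:00 = 12:17 AM on Dec 5.
+5 hours 10 minutes → arrive 5:27 AM UTC on Dec 5.
Flight 1 lands earlier by 20 minutes.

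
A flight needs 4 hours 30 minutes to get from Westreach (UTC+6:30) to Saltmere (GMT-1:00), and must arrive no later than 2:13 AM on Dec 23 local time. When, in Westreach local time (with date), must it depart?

5:13 AM on Dec 23

Target arrival in UTC: 2:13 AM + 1:00 = 3:13 AM on Dec 23.
Subtract 4 hours and 30 minutes → departure 10:43 PM UTC on Dec 22.
Westreach is UTC+6:30: 10:43 PM + 6:30 = 5:13 AM on Dec 23.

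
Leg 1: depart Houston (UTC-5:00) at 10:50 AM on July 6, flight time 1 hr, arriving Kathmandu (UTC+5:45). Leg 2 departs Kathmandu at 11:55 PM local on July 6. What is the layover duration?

1 hour 20 minutes

Convert departure to UTC: 10:50 AM + 5:00 = 3:50 PM UTC on Jul 6.
Add 1 hour flight time → 4:50 PM UTC.
Kathmandu is UTC+5:45, so local arrival = 4:50 PM + 5:45 = 10:35 PM on Jul 6.
Layover = 11:55 PM − 10:35 PM = 1 hour 20 minutes.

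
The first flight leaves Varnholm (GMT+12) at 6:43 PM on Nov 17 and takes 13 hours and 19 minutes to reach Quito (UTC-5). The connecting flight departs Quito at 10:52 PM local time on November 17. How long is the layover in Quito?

Convert departure to UTC: 6:43 PM − 12:00 = 6:43 AM UTC on Nov 17.
Add 13 hours and 19 minutes flight time → 8:02 PM UTC.
Quito is UTC−5:00, so local arrival = 8:02 PM − 5:00 = 3:02 PM on Nov 17.
Layover = 10:52 PM − 3:02 PM = 7 hours 50 minutes.

7 hours 50 minutes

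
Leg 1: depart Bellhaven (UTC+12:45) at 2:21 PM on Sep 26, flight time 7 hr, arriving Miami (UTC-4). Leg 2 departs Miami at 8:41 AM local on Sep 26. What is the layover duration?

Convert departure to UTC: 2:21 PM − 12:45 = 1:36 AM UTC on Sep 26.
Add 7 hours flight time → 8:36 AM UTC.
Miami is UTC−4:00, so local arrival = 8:36 AM − 4:00 = 4:36 AM on Sep 26.
Layover = 8:41 AM − 4:36 AM = 4 hours 5 minutes.

4 hours 5 minutes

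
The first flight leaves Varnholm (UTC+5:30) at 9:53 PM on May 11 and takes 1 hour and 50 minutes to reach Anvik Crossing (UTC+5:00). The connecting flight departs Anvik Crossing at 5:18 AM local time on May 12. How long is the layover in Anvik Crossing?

6 hours 5 minutes

Convert departure to UTC: 9:53 PM − 5:30 = 4:23 PM UTC on May 11.
Add 1 hour and 50 minutes flight time → 6:13 PM UTC.
Anvik Crossing is UTC+5:00, so local arrival = 6:13 PM + 5:00 = 11:13 PM on May 11.
Layover = 5:18 AM − 11:13 PM (+1 day) = 6 hours 5 minutes.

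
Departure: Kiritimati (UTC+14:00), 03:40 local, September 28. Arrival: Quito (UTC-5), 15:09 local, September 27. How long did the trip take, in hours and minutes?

6 hours 29 minutes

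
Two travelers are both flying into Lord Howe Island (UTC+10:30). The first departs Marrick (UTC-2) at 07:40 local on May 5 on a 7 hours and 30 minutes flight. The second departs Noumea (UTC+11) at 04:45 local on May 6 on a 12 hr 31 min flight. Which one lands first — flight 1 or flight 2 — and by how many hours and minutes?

the first, by 13 hours 6 minutes

Flight 1 in UTC: 07:40 + 2:00 = 09:40 on May 5.
+7 hours 30 minutes → arrive 17:10 UTC on May 5.
Flight 2 in UTC: 04:45 − 11:00 = 17:45 on May 5.
+12 hours and 31 minutes → arrive 06:16 UTC on May 6.
Flight 1 lands earlier by 13 hours 6 minutes.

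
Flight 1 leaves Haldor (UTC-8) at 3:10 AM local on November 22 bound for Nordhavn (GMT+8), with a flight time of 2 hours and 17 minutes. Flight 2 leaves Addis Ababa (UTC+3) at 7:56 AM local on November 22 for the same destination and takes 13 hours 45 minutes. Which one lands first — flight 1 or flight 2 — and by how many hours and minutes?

Flight 1 in UTC: 3:10 AM + 8:00 = 11:10 AM on Nov 22.
+2 hours 17 minutes → arrive 1:27 PM UTC on Nov 22.
Flight 2 in UTC: 7:56 AM − 3:00 = 4:56 AM on Nov 22.
+13 hours and 45 minutes → arrive 6:41 PM UTC on Nov 22.
Flight 1 lands earlier by 5 hours 14 minutes.

the first, by 5 hours 14 minutes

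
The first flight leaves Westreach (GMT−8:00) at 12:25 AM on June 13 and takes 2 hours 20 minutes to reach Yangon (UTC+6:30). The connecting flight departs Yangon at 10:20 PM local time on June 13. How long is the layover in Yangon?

Convert departure to UTC: 12:25 AM + 8:00 = 8:25 AM UTC on Jun 13.
Add 2 hours and 20 minutes flight time → 10:45 AM UTC.
Yangon is UTC+6:30, so local arrival = 10:45 AM + 6:30 = 5:15 PM on Jun 13.
Layover = 10:20 PM − 5:15 PM = 5 hours 5 minutes.

5 hours 5 minutes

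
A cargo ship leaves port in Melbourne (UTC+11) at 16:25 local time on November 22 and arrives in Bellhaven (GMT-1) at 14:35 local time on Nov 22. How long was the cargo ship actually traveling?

10 hours 10 minutes

Departure in UTC: 16:25 − 11:00 = 05:25 on Nov 22.
Arrival in UTC: 14:35 + 1:00 = 15:35 on Nov 22.
Elapsed = 15:35 − 05:25 = 10 hours 10 minutes.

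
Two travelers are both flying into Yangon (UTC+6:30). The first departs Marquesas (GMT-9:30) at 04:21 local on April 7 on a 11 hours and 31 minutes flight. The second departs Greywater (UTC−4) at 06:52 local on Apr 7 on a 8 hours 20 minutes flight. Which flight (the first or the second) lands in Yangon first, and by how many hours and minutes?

Flight 1 in UTC: 04:21 + 9:30 = 13:51 on Apr 7.
+11 hours 31 minutes → arrive 01:22 UTC on Apr 8.
Flight 2 in UTC: 06:52 + 4:00 = 10:52 on Apr 7.
+8 hours 20 minutes → arrive 19:12 UTC on Apr 7.
Flight 2 lands earlier by 6 hours 10 minutes.

the second, by 6 hours 10 minutes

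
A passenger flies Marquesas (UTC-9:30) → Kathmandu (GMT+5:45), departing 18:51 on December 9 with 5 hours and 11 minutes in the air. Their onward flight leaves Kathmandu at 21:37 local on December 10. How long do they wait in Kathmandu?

Convert departure to UTC: 18:51 + 9:30 = 04:21 UTC on Dec 10.
Add 5 hours and 11 minutes flight time → 09:32 UTC.
Kathmandu is UTC+5:45, so local arrival = 09:32 + 5:45 = 15:17 on Dec 10.
Layover = 21:37 − 15:17 = 6 hours 20 minutes.

6 hours 20 minutes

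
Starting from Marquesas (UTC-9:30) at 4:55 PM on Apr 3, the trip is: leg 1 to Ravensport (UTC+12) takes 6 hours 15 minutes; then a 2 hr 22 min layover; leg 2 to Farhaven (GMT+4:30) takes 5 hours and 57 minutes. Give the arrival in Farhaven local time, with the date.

Convert departure to UTC: 4:55 PM + 9:30 = 2:25 AM UTC on Apr 4.
Add 6 hours and 15 minutes leg 1 → 8:40 AM UTC.
Add 2 hours and 22 minutes layover in Ravensport → 11:02 AM UTC.
Add 5 hours and 57 minutes leg 2 → 4:59 PM UTC.
Farhaven is UTC+4:30, so local arrival = 4:59 PM + 4:30 = 9:29 PM on Apr 4.

9:29 PM on April 4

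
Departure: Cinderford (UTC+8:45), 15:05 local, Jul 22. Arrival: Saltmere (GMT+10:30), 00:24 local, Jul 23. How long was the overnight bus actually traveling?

Departure in UTC: 15:05 − 8:45 = 06:20 on Jul 22.
Arrival in UTC: 00:24 − 10:30 = 13:54 on Jul 22.
Elapsed = 13:54 − 06:20 = 7 hours 34 minutes.

7 hours 34 minutes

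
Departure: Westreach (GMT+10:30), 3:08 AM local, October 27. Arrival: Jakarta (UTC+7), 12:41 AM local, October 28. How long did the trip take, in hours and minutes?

25 hours 3 minutes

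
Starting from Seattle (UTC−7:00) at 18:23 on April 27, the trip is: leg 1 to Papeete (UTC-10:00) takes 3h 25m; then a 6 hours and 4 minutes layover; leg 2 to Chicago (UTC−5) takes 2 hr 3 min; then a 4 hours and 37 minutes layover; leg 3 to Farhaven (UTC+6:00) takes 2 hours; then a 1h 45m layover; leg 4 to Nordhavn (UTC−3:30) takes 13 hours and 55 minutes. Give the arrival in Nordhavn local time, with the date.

Convert departure to UTC: 18:23 + 7:00 = 01:23 UTC on Apr 28.
Add 3 hours 25 minutes leg 1 → 04:48 UTC.
Add 6 hours and 4 minutes layover in Papeete → 10:52 UTC.
Add 2 hours 3 minutes leg 2 → 12:55 UTC.
Add 4 hours 37 minutes layover in Chicago → 17:32 UTC.
Add 2 hours leg 3 → 19:32 UTC.
Add 1 hour 45 minutes layover in Farhaven → 21:17 UTC.
Add 13 hours 55 minutes leg 4 → 11:12 UTC (Apr 29).
Nordhavn is UTC−3:30, so local arrival = 11:12 − 3:30 = 07:42 on Apr 29.

07:42 on April 29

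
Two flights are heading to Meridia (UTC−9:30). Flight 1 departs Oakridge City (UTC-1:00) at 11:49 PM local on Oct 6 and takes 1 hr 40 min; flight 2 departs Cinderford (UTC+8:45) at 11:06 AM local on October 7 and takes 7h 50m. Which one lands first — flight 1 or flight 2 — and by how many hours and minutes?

the first, by 7 hours 42 minutes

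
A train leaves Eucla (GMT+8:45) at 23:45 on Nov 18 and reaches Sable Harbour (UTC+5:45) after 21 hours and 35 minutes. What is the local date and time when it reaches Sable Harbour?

Sable Harbour is 3:00 behind Eucla.
After 21 hours and 35 minutes it is 21:20 (Nov 19) in Eucla.
Shift by the zone difference: 21:20 − 3:00 = 18:20 on Nov 19 in Sable Harbour.

18:20 on November 19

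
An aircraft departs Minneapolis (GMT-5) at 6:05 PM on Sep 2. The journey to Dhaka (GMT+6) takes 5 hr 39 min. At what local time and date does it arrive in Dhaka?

Convert departure to UTC: 6:05 PM + 5:00 = 11:05 PM UTC on Sep 2.
Add 5 hours 39 minutes travel time → 4:44 AM UTC (Sep 3).
Dhaka is UTC+6:00, so local arrival = 4:44 AM + 6:00 = 10:44 AM on Sep 3.

10:44 AM on Sep 3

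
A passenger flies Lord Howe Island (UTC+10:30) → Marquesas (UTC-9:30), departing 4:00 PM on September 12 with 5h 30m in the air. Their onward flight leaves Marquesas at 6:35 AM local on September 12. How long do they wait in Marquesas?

5 hours 5 minutes

Convert departure to UTC: 4:00 PM − 10:30 = 5:30 AM UTC on Sep 12.
Add 5 hours and 30 minutes flight time → 11:00 AM UTC.
Marquesas is UTC−9:30, so local arrival = 11:00 AM − 9:30 = 1:30 AM on Sep 12.
Layover = 6:35 AM − 1:30 AM = 5 hours 5 minutes.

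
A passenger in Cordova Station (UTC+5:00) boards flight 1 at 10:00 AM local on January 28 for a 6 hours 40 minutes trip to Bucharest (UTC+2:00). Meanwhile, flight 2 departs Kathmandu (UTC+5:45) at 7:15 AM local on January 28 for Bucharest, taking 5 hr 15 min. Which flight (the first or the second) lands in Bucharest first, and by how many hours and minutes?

Flight 1 in UTC: 10:00 AM − 5:00 = 5:00 AM on Jan 28.
+6 hours and 40 minutes → arrive 11:40 AM UTC on Jan 28.
Flight 2 in UTC: 7:15 AM − 5:45 = 1:30 AM on Jan 28.
+5 hours and 15 minutes → arrive 6:45 AM UTC on Jan 28.
Flight 2 lands earlier by 4 hours 55 minutes.

the second, by 4 hours 55 minutes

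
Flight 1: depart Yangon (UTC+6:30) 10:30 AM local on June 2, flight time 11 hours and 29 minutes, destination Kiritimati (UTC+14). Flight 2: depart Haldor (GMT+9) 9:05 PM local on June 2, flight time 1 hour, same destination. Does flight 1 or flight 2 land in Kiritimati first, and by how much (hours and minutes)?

Flight 1 in UTC: 10:30 AM − 6:30 = 4:00 AM on Jun 2.
+11 hours and 29 minutes → arrive 3:29 PM UTC on Jun 2.
Flight 2 in UTC: 9:05 PM − 9:00 = 12:05 PM on Jun 2.
+1 hour → arrive 1:05 PM UTC on Jun 2.
Flight 2 lands earlier by 2 hours 24 minutes.

the second, by 2 hours 24 minutes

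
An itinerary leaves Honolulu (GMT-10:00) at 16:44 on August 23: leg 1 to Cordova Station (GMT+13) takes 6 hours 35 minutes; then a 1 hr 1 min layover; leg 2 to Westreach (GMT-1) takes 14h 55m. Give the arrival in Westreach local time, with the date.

Convert departure to UTC: 16:44 + 10:00 = 02:44 UTC on Aug 24.
Add 6 hours and 35 minutes leg 1 → 09:19 UTC.
Add 1 hour and 1 minute layover in Cordova Station → 10:20 UTC.
Add 14 hours 55 minutes leg 2 → 01:15 UTC (Aug 25).
Westreach is UTC−1:00, so local arrival = 01:15 − 1:00 = 00:15 on Aug 25.

00:15 on Aug 25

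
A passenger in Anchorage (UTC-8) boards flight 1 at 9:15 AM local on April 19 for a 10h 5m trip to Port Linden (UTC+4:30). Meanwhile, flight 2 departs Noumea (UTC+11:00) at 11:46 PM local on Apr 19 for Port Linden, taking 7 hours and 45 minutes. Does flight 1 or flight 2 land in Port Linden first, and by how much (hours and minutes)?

the second, by 6 hours 49 minutes

Flight 1 in UTC: 9:15 AM + 8:00 = 5:15 PM on Apr 19.
+10 hours 5 minutes → arrive 3:20 AM UTC on Apr 20.
Flight 2 in UTC: 11:46 PM − 11:00 = 12:46 PM on Apr 19.
+7 hours 45 minutes → arrive 8:31 PM UTC on Apr 19.
Flight 2 lands earlier by 6 hours 49 minutes.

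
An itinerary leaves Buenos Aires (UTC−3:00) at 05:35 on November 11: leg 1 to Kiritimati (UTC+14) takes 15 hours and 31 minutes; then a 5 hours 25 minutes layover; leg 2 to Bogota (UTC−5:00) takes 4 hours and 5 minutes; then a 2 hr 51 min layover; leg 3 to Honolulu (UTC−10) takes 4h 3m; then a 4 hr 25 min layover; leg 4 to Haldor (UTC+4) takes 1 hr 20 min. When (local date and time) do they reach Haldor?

02:15 on Nov 13

Convert departure to UTC: 05:35 + 3:00 = 08:35 UTC on Nov 11.
Add 15 hours 31 minutes leg 1 → 00:06 UTC (Nov 12).
Add 5 hours 25 minutes layover in Kiritimati → 05:31 UTC.
Add 4 hours 5 minutes leg 2 → 09:36 UTC.
Add 2 hours and 51 minutes layover in Bogota → 12:27 UTC.
Add 4 hours 3 minutes leg 3 → 16:30 UTC.
Add 4 hours 25 minutes layover in Honolulu → 20:55 UTC.
Add 1 hour 20 minutes leg 4 → 22:15 UTC.
Haldor is UTC+4:00, so local arrival = 22:15 + 4:00 = 02:15 on Nov 13.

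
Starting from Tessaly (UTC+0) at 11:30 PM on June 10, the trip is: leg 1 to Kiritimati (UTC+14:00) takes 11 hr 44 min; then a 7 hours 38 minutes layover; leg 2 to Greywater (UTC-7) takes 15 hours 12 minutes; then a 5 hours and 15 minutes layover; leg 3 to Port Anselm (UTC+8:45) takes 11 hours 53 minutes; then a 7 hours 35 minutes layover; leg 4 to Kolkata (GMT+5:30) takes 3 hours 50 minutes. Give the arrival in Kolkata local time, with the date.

Tessaly is at UTC+0, so departure is already 11:30 PM UTC on Jun 10.
Add 11 hours and 44 minutes leg 1 → 11:14 AM UTC (Jun 11).
Add 7 hours and 38 minutes layover in Kiritimati → 6:52 PM UTC.
Add 15 hours 12 minutes leg 2 → 10:04 AM UTC (Jun 12).
Add 5 hours and 15 minutes layover in Greywater → 3:19 PM UTC.
Add 11 hours 53 minutes leg 3 → 3:12 AM UTC (Jun 13).
Add 7 hours 35 minutes layover in Port Anselm → 10:47 AM UTC.
Add 3 hours 50 minutes leg 4 → 2:37 PM UTC.
Kolkata is UTC+5:30, so local arrival = 2:37 PM + 5:30 = 8:07 PM on Jun 13.

8:07 PM on June 13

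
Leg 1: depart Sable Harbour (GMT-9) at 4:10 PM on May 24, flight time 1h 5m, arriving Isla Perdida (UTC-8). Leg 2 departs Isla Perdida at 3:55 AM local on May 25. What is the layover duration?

9 hours 40 minutes

Convert departure to UTC: 4:10 PM + 9:00 = 1:10 AM UTC on May 25.
Add 1 hour 5 minutes flight time → 2:15 AM UTC.
Isla Perdida is UTC−8:00, so local arrival = 2:15 AM − 8:00 = 6:15 PM on May 24.
Layover = 3:55 AM − 6:15 PM (+1 day) = 9 hours 40 minutes.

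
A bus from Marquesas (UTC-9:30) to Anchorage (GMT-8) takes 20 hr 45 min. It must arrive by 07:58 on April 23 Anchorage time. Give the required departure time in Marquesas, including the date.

09:43 on April 22

Target arrival in UTC: 07:58 + 8:00 = 15:58 on Apr 23.
Subtract 20 hours 45 minutes → departure 19:13 UTC on Apr 22.
Marquesas is UTC−9:30: 19:13 − 9:30 = 09:43 on Apr 22.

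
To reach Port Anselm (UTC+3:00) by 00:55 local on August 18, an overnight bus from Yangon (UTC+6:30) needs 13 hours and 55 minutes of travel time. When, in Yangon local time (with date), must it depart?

14:30 on August 17

Target arrival in UTC: 00:55 − 3:00 = 21:55 on Aug 17.
Subtract 13 hours and 55 minutes → departure 08:00 UTC on Aug 17.
Yangon is UTC+6:30: 08:00 + 6:30 = 14:30 on Aug 17.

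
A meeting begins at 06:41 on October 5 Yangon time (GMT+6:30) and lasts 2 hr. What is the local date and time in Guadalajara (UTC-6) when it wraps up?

20:11 on Oct 4

Convert start to UTC: 06:41 − 6:30 = 00:11 UTC on Oct 5.
Add 2 hours duration → 02:11 UTC.
Guadalajara is UTC−6:00, so local end time = 02:11 − 6:00 = 20:11 on Oct 4.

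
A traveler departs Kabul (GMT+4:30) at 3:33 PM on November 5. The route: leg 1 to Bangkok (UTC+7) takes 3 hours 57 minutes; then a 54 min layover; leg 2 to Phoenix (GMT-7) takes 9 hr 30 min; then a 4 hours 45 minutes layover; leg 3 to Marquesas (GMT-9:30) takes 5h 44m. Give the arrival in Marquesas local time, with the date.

2:23 AM on November 6

Convert departure to UTC: 3:33 PM − 4:30 = 11:03 AM UTC on Nov 5.
Add 3 hours 57 minutes leg 1 → 3:00 PM UTC.
Add 54 minutes layover in Bangkok → 3:54 PM UTC.
Add 9 hours and 30 minutes leg 2 → 1:24 AM UTC (Nov 6).
Add 4 hours and 45 minutes layover in Phoenix → 6:09 AM UTC.
Add 5 hours and 44 minutes leg 3 → 11:53 AM UTC.
Marquesas is UTC−9:30, so local arrival = 11:53 AM − 9:30 = 2:23 AM on Nov 6.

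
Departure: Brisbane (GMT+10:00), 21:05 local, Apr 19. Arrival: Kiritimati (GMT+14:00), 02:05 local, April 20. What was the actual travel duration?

1 hour

Departure in UTC: 21:05 − 10:00 = 11:05 on Apr 19.
Arrival in UTC: 02:05 − 14:00 = 12:05 on Apr 19.
Elapsed = 12:05 − 11:05 = 1 hour.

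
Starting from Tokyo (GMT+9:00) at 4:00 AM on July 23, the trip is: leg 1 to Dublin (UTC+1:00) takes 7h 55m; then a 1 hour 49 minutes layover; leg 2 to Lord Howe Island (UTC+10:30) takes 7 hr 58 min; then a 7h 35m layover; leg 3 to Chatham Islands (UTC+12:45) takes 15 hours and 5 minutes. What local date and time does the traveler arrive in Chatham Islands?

12:07 AM on July 25

Convert departure to UTC: 4:00 AM − 9:00 = 7:00 PM UTC on Jul 22.
Add 7 hours 55 minutes leg 1 → 2:55 AM UTC (Jul 23).
Add 1 hour 49 minutes layover in Dublin → 4:44 AM UTC.
Add 7 hours and 58 minutes leg 2 → 12:42 PM UTC.
Add 7 hours 35 minutes layover in Lord Howe Island → 8:17 PM UTC.
Add 15 hours 5 minutes leg 3 → 11:22 AM UTC (Jul 24).
Chatham Islands is UTC+12:45, so local arrival = 11:22 AM + 12:45 = 12:07 AM on Jul 25.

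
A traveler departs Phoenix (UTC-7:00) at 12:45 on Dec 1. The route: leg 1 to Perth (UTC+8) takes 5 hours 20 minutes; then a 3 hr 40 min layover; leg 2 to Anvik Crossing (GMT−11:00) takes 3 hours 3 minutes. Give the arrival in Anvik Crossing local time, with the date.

Convert departure to UTC: 12:45 + 7:00 = 19:45 UTC on Dec 1.
Add 5 hours 20 minutes leg 1 → 01:05 UTC (Dec 2).
Add 3 hours and 40 minutes layover in Perth → 04:45 UTC.
Add 3 hours and 3 minutes leg 2 → 07:48 UTC.
Anvik Crossing is UTC−11:00, so local arrival = 07:48 − 11:00 = 20:48 on Dec 1.

20:48 on December 1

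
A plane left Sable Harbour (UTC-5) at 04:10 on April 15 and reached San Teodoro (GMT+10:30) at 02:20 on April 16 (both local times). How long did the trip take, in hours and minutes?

6 hours 40 minutes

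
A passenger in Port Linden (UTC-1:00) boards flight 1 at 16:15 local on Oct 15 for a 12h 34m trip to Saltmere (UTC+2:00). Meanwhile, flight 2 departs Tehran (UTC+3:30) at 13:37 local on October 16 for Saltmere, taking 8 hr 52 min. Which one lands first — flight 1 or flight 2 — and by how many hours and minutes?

Flight 1 in UTC: 16:15 + 1:00 = 17:15 on Oct 15.
+12 hours 34 minutes → arrive 05:49 UTC on Oct 16.
Flight 2 in UTC: 13:37 − 3:30 = 10:07 on Oct 16.
+8 hours and 52 minutes → arrive 18:59 UTC on Oct 16.
Flight 1 lands earlier by 13 hours 10 minutes.

the first, by 13 hours 10 minutes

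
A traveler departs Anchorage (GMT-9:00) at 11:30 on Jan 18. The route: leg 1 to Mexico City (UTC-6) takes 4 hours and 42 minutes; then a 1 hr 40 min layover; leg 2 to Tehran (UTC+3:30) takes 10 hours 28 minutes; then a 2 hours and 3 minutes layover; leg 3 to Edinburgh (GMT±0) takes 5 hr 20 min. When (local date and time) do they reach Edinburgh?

Convert departure to UTC: 11:30 + 9:00 = 20:30 UTC on Jan 18.
Add 4 hours and 42 minutes leg 1 → 01:12 UTC (Jan 19).
Add 1 hour and 40 minutes layover in Mexico City → 02:52 UTC.
Add 10 hours and 28 minutes leg 2 → 13:20 UTC.
Add 2 hours and 3 minutes layover in Tehran → 15:23 UTC.
Add 5 hours and 20 minutes leg 3 → 20:43 UTC.
Edinburgh is UTC+0, so local arrival is the same: 20:43 on Jan 19.

20:43 on Jan 19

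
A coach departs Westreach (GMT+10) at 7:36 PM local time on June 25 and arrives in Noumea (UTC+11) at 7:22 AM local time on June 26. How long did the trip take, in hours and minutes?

10 hours 46 minutes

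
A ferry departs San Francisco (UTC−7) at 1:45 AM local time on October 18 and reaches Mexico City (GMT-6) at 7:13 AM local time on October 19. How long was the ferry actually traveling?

Departure in UTC: 1:45 AM + 7:00 = 8:45 AM on Oct 18.
Arrival in UTC: 7:13 AM + 6:00 = 1:13 PM on Oct 19.
Elapsed = 1:13 PM − 8:45 AM (+1 day) = 28 hours 28 minutes.

28 hours 28 minutes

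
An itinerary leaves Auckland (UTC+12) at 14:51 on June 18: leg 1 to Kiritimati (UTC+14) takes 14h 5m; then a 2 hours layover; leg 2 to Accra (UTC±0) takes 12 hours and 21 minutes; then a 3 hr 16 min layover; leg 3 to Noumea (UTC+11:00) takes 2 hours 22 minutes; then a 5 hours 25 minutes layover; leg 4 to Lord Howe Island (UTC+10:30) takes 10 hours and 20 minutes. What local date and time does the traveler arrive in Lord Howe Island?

15:10 on June 20

Convert departure to UTC: 14:51 − 12:00 = 02:51 UTC on Jun 18.
Add 14 hours 5 minutes leg 1 → 16:56 UTC.
Add 2 hours layover in Kiritimati → 18:56 UTC.
Add 12 hours 21 minutes leg 2 → 07:17 UTC (Jun 19).
Add 3 hours and 16 minutes layover in Accra → 10:33 UTC.
Add 2 hours 22 minutes leg 3 → 12:55 UTC.
Add 5 hours and 25 minutes layover in Noumea → 18:20 UTC.
Add 10 hours 20 minutes leg 4 → 04:40 UTC (Jun 20).
Lord Howe Island is UTC+10:30, so local arrival = 04:40 + 10:30 = 15:10 on Jun 20.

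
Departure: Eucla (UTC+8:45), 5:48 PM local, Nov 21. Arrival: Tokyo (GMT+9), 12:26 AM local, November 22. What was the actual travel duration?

6 hours 23 minutes

Departure in UTC: 5:48 PM − 8:45 = 9:03 AM on Nov 21.
Arrival in UTC: 12:26 AM − 9:00 = 3:26 PM on Nov 21.
Elapsed = 3:26 PM − 9:03 AM = 6 hours 23 minutes.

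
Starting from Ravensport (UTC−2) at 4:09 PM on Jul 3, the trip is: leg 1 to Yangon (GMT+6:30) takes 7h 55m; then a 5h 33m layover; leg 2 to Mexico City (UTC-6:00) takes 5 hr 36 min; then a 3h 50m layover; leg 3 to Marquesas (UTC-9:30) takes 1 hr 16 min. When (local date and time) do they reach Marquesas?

Convert departure to UTC: 4:09 PM + 2:00 = 6:09 PM UTC on Jul 3.
Add 7 hours 55 minutes leg 1 → 2:04 AM UTC (Jul 4).
Add 5 hours and 33 minutes layover in Yangon → 7:37 AM UTC.
Add 5 hours and 36 minutes leg 2 → 1:13 PM UTC.
Add 3 hours and 50 minutes layover in Mexico City → 5:03 PM UTC.
Add 1 hour and 16 minutes leg 3 → 6:19 PM UTC.
Marquesas is UTC−9:30, so local arrival = 6:19 PM − 9:30 = 8:49 AM on Jul 4.

8:49 AM on Jul 4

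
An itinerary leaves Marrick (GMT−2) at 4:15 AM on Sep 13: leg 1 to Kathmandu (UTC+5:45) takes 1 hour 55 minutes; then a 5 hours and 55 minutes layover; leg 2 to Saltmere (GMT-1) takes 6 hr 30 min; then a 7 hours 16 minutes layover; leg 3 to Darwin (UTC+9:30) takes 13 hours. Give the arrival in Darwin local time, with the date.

Convert departure to UTC: 4:15 AM + 2:00 = 6:15 AM UTC on Sep 13.
Add 1 hour 55 minutes leg 1 → 8:10 AM UTC.
Add 5 hours 55 minutes layover in Kathmandu → 2:05 PM UTC.
Add 6 hours and 30 minutes leg 2 → 8:35 PM UTC.
Add 7 hours 16 minutes layover in Saltmere → 3:51 AM UTC (Sep 14).
Add 13 hours leg 3 → 4:51 PM UTC.
Darwin is UTC+9:30, so local arrival = 4:51 PM + 9:30 = 2:21 AM on Sep 15.

2:21 AM on September 15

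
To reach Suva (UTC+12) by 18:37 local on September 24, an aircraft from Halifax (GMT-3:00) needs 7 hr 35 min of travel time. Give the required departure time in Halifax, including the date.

20:02 on September 23

Target arrival in UTC: 18:37 − 12:00 = 06:37 on Sep 24.
Subtract 7 hours and 35 minutes → departure 23:02 UTC on Sep 23.
Halifax is UTC−3:00: 23:02 − 3:00 = 20:02 on Sep 23.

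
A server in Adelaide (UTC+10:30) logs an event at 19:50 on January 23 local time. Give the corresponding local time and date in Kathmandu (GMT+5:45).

In UTC: 19:50 − 10:30 = 09:20 on Jan 23.
Kathmandu is UTC+5:45: 09:20 + 5:45 = 15:05 on Jan 23.

15:05 on January 23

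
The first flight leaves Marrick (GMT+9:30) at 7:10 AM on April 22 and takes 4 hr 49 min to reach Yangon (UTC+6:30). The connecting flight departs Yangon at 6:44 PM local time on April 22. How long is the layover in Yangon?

Convert departure to UTC: 7:10 AM − 9:30 = 9:40 PM UTC on Apr 21.
Add 4 hours and 49 minutes flight time → 2:29 AM UTC (Apr 22).
Yangon is UTC+6:30, so local arrival = 2:29 AM + 6:30 = 8:59 AM on Apr 22.
Layover = 6:44 PM − 8:59 AM = 9 hours 45 minutes.

9 hours 45 minutes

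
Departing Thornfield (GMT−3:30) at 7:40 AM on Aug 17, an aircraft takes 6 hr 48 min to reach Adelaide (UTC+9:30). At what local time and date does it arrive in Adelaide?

Convert departure to UTC: 7:40 AM + 3:30 = 11:10 AM UTC on Aug 17.
Add 6 hours and 48 minutes travel time → 5:58 PM UTC.
Adelaide is UTC+9:30, so local arrival = 5:58 PM + 9:30 = 3:28 AM on Aug 18.

3:28 AM on August 18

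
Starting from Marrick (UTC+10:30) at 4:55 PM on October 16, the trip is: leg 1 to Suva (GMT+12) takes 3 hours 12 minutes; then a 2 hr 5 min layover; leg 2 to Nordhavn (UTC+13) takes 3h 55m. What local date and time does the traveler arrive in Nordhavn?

4:37 AM on October 17

Convert departure to UTC: 4:55 PM − 10:30 = 6:25 AM UTC on Oct 16.
Add 3 hours 12 minutes leg 1 → 9:37 AM UTC.
Add 2 hours and 5 minutes layover in Suva → 11:42 AM UTC.
Add 3 hours and 55 minutes leg 2 → 3:37 PM UTC.
Nordhavn is UTC+13:00, so local arrival = 3:37 PM + 13:00 = 4:37 AM on Oct 17.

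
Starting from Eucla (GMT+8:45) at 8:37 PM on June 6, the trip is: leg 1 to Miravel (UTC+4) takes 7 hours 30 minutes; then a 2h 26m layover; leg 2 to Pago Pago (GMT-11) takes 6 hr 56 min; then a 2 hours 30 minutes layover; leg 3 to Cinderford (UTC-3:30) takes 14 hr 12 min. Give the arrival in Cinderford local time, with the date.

Convert departure to UTC: 8:37 PM − 8:45 = 11:52 AM UTC on Jun 6.
Add 7 hours and 30 minutes leg 1 → 7:22 PM UTC.
Add 2 hours and 26 minutes layover in Miravel → 9:48 PM UTC.
Add 6 hours and 56 minutes leg 2 → 4:44 AM UTC (Jun 7).
Add 2 hours and 30 minutes layover in Pago Pago → 7:14 AM UTC.
Add 14 hours 12 minutes leg 3 → 9:26 PM UTC.
Cinderford is UTC−3:30, so local arrival = 9:26 PM − 3:30 = 5:56 PM on Jun 7.

5:56 PM on Jun 7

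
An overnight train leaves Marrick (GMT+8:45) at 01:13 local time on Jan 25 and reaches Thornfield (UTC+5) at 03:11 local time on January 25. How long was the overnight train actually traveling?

Thornfield is 3:45 behind Marrick.
Clock-face elapsed time (ignoring zones) is 1 hour 58 minutes.
Actual elapsed = 1 hour 58 minutes + 3:45 = 5 hours 43 minutes.

5 hours 43 minutes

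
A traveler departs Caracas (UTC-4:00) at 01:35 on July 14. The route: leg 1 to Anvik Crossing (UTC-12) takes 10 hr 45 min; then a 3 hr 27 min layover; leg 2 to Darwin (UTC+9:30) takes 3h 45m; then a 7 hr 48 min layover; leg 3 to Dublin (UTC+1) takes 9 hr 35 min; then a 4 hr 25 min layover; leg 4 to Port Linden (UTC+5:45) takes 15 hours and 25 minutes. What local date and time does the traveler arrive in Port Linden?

Convert departure to UTC: 01:35 + 4:00 = 05:35 UTC on Jul 14.
Add 10 hours and 45 minutes leg 1 → 16:20 UTC.
Add 3 hours 27 minutes layover in Anvik Crossing → 19:47 UTC.
Add 3 hours and 45 minutes leg 2 → 23:32 UTC.
Add 7 hours and 48 minutes layover in Darwin → 07:20 UTC (Jul 15).
Add 9 hours 35 minutes leg 3 → 16:55 UTC.
Add 4 hours and 25 minutes layover in Dublin → 21:20 UTC.
Add 15 hours and 25 minutes leg 4 → 12:45 UTC (Jul 16).
Port Linden is UTC+5:45, so local arrival = 12:45 + 5:45 = 18:30 on Jul 16.

18:30 on July 16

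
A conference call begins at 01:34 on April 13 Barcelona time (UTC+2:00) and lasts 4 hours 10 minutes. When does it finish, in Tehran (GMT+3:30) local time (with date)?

Convert start to UTC: 01:34 − 2:00 = 23:34 UTC on Apr 12.
Add 4 hours and 10 minutes duration → 03:44 UTC (Apr 13).
Tehran is UTC+3:30, so local end time = 03:44 + 3:30 = 07:14 on Apr 13.

07:14 on April 13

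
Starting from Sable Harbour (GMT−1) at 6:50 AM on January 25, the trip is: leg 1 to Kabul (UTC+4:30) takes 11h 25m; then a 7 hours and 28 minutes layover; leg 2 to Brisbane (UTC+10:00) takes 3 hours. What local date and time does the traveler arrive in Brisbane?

3:43 PM on Jan 26

Convert departure to UTC: 6:50 AM + 1:00 = 7:50 AM UTC on Jan 25.
Add 11 hours and 25 minutes leg 1 → 7:15 PM UTC.
Add 7 hours and 28 minutes layover in Kabul → 2:43 AM UTC (Jan 26).
Add 3 hours leg 2 → 5:43 AM UTC.
Brisbane is UTC+10:00, so local arrival = 5:43 AM + 10:00 = 3:43 PM on Jan 26.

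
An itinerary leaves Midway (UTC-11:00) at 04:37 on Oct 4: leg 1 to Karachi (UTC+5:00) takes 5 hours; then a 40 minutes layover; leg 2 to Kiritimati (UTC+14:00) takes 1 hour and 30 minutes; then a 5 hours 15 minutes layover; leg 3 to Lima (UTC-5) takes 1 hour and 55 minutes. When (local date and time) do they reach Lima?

00:57 on October 5

Convert departure to UTC: 04:37 + 11:00 = 15:37 UTC on Oct 4.
Add 5 hours leg 1 → 20:37 UTC.
Add 40 minutes layover in Karachi → 21:17 UTC.
Add 1 hour and 30 minutes leg 2 → 22:47 UTC.
Add 5 hours 15 minutes layover in Kiritimati → 04:02 UTC (Oct 5).
Add 1 hour 55 minutes leg 3 → 05:57 UTC.
Lima is UTC−5:00, so local arrival = 05:57 − 5:00 = 00:57 on Oct 5.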